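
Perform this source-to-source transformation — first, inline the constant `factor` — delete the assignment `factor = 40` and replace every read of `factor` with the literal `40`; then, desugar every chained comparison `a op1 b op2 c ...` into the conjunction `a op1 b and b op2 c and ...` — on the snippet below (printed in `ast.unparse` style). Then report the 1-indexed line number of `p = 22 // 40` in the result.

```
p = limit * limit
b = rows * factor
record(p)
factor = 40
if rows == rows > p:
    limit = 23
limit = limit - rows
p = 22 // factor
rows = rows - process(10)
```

7

Transformed code:
p = limit * limit
b = rows * 40
record(p)
if rows == rows and rows > p:
    limit = 23
limit = limit - rows
p = 22 // 40
rows = rows - process(10)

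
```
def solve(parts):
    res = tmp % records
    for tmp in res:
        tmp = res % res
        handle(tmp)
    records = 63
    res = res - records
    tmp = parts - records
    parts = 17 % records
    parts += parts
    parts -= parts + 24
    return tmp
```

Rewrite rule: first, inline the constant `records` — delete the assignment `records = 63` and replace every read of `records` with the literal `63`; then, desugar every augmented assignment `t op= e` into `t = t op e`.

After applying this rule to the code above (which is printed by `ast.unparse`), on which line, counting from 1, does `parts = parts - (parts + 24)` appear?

10

Transformed code:
def solve(parts):
    res = tmp % 63
    for tmp in res:
        tmp = res % res
        handle(tmp)
    res = res - 63
    tmp = parts - 63
    parts = 17 % 63
    parts = parts + parts
    parts = parts - (parts + 24)
    return tmp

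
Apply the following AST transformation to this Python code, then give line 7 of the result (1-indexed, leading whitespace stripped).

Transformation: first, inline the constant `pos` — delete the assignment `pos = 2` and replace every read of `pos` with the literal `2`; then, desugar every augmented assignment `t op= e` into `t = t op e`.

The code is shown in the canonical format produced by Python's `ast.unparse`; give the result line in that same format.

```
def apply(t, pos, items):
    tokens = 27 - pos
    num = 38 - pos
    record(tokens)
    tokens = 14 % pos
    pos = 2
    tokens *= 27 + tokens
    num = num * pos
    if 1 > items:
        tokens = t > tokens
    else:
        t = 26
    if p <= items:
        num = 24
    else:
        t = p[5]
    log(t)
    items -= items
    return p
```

num = num * 2

Transformed code:
def apply(t, pos, items):
    tokens = 27 - 2
    num = 38 - 2
    record(tokens)
    tokens = 14 % 2
    tokens = tokens * (27 + tokens)
    num = num * 2
    if 1 > items:
        tokens = t > tokens
    else:
        t = 26
    if p <= items:
        num = 24
    else:
        t = p[5]
    log(t)
    items = items - items
    return p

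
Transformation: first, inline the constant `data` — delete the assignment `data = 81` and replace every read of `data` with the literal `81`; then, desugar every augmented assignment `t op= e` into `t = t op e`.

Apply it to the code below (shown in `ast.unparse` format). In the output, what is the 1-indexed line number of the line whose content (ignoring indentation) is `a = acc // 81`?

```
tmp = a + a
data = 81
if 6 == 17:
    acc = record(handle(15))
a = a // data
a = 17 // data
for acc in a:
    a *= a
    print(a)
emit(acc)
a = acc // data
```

10

Transformed code:
tmp = a + a
if 6 == 17:
    acc = record(handle(15))
a = a // 81
a = 17 // 81
for acc in a:
    a = a * a
    print(a)
emit(acc)
a = acc // 81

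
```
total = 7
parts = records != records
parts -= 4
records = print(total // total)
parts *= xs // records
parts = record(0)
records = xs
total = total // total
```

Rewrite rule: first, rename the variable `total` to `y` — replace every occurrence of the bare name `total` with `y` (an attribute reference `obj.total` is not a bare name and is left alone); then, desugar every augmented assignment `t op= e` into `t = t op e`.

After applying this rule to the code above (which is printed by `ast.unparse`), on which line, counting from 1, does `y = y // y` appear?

8

Transformed code:
y = 7
parts = records != records
parts = parts - 4
records = print(y // y)
parts = parts * (xs // records)
parts = record(0)
records = xs
y = y // y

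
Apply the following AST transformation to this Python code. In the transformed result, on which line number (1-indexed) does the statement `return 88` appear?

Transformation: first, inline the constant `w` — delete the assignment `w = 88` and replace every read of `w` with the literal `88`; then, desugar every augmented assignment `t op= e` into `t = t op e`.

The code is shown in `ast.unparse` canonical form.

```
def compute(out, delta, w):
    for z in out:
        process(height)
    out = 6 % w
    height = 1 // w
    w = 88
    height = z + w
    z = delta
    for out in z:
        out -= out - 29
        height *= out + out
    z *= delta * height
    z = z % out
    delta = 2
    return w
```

Transformed code:
def compute(out, delta, w):
    for z in out:
        process(height)
    out = 6 % 88
    height = 1 // 88
    height = z + 88
    z = delta
    for out in z:
        out = out - (out - 29)
        height = height * (out + out)
    z = z * (delta * height)
    z = z % out
    delta = 2
    return 88

14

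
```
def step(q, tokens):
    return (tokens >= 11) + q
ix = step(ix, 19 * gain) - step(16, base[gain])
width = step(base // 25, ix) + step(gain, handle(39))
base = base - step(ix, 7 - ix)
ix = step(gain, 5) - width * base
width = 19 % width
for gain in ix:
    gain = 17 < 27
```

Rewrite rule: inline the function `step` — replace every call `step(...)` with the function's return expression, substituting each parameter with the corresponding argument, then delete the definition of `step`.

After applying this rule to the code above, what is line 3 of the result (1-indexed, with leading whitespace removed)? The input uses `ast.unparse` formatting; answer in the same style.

Transformed code:
ix = (19 * gain >= 11) + ix - ((base[gain] >= 11) + 16)
width = (ix >= 11) + base // 25 + ((handle(39) >= 11) + gain)
base = base - ((7 - ix >= 11) + ix)
ix = (5 >= 11) + gain - width * base
width = 19 % width
for gain in ix:
    gain = 17 < 27

base = base - ((7 - ix >= 11) + ix)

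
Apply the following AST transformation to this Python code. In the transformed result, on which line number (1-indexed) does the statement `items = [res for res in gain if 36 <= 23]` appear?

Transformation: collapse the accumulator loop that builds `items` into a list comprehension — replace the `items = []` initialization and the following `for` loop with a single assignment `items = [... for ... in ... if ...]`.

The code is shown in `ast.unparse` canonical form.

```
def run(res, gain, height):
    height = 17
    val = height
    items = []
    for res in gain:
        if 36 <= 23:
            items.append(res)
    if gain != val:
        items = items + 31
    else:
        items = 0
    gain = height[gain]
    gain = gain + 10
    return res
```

4

Transformed code:
def run(res, gain, height):
    height = 17
    val = height
    items = [res for res in gain if 36 <= 23]
    if gain != val:
        items = items + 31
    else:
        items = 0
    gain = height[gain]
    gain = gain + 10
    return res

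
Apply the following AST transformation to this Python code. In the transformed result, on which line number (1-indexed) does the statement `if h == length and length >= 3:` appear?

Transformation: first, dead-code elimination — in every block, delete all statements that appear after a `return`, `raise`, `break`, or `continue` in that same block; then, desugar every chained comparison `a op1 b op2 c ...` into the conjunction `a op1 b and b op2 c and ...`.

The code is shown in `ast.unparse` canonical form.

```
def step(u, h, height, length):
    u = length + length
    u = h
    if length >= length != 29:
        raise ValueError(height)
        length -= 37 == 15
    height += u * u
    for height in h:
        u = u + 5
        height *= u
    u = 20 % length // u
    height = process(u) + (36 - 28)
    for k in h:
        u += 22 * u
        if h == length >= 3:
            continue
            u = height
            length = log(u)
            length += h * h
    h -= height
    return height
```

Transformed code:
def step(u, h, height, length):
    u = length + length
    u = h
    if length >= length and length != 29:
        raise ValueError(height)
    height += u * u
    for height in h:
        u = u + 5
        height *= u
    u = 20 % length // u
    height = process(u) + (36 - 28)
    for k in h:
        u += 22 * u
        if h == length and length >= 3:
            continue
    h -= height
    return height

14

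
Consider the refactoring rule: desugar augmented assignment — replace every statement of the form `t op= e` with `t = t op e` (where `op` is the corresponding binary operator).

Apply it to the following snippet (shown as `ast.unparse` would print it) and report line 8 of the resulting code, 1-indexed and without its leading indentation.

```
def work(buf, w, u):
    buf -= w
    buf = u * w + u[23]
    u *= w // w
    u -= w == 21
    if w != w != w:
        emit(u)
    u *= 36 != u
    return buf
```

u = u * (36 != u)

Transformed code:
def work(buf, w, u):
    buf = buf - w
    buf = u * w + u[23]
    u = u * (w // w)
    u = u - (w == 21)
    if w != w != w:
        emit(u)
    u = u * (36 != u)
    return buf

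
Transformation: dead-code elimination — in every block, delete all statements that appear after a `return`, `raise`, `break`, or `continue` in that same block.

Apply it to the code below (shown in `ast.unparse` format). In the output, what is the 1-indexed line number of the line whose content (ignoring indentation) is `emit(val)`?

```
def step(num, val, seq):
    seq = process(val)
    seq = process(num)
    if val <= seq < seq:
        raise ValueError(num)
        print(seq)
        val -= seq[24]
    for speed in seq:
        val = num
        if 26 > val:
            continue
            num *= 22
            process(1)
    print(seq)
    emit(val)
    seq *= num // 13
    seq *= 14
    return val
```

11

Transformed code:
def step(num, val, seq):
    seq = process(val)
    seq = process(num)
    if val <= seq < seq:
        raise ValueError(num)
    for speed in seq:
        val = num
        if 26 > val:
            continue
    print(seq)
    emit(val)
    seq *= num // 13
    seq *= 14
    return val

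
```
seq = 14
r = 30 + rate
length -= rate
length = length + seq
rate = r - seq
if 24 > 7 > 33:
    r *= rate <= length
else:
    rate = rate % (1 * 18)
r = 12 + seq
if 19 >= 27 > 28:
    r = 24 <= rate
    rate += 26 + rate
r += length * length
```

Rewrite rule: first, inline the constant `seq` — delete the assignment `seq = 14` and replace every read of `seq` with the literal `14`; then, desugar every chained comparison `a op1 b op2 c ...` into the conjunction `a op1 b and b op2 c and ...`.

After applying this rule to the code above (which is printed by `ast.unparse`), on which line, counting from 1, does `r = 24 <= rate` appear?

11

Transformed code:
r = 30 + rate
length -= rate
length = length + 14
rate = r - 14
if 24 > 7 and 7 > 33:
    r *= rate <= length
else:
    rate = rate % (1 * 18)
r = 12 + 14
if 19 >= 27 and 27 > 28:
    r = 24 <= rate
    rate += 26 + rate
r += length * length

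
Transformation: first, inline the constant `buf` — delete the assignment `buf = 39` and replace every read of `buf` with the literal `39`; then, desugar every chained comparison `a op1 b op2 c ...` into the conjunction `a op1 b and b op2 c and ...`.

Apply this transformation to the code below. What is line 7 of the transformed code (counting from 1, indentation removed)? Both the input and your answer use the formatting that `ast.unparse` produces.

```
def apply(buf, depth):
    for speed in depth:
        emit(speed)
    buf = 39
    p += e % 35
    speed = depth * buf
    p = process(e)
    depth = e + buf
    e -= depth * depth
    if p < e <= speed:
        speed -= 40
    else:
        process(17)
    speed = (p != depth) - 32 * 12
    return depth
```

depth = e + 39

Transformed code:
def apply(buf, depth):
    for speed in depth:
        emit(speed)
    p += e % 35
    speed = depth * 39
    p = process(e)
    depth = e + 39
    e -= depth * depth
    if p < e and e <= speed:
        speed -= 40
    else:
        process(17)
    speed = (p != depth) - 32 * 12
    return depth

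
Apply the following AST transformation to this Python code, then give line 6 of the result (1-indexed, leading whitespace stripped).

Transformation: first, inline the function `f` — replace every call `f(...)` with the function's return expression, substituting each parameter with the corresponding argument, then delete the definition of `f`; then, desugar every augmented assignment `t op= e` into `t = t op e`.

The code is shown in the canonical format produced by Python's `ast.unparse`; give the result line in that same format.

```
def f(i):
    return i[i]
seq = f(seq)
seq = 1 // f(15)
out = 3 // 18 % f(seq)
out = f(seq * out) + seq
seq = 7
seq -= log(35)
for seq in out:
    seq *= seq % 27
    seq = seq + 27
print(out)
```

seq = seq - log(35)

Transformed code:
seq = seq[seq]
seq = 1 // 15[15]
out = 3 // 18 % seq[seq]
out = (seq * out)[seq * out] + seq
seq = 7
seq = seq - log(35)
for seq in out:
    seq = seq * (seq % 27)
    seq = seq + 27
print(out)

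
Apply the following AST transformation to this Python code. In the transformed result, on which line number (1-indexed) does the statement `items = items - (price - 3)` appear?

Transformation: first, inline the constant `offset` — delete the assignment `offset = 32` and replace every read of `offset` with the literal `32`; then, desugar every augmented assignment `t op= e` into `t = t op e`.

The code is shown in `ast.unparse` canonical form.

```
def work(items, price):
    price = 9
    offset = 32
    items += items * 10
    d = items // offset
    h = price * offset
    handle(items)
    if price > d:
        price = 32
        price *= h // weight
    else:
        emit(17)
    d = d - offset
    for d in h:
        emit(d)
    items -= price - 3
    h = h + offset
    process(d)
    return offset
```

15

Transformed code:
def work(items, price):
    price = 9
    items = items + items * 10
    d = items // 32
    h = price * 32
    handle(items)
    if price > d:
        price = 32
        price = price * (h // weight)
    else:
        emit(17)
    d = d - 32
    for d in h:
        emit(d)
    items = items - (price - 3)
    h = h + 32
    process(d)
    return 32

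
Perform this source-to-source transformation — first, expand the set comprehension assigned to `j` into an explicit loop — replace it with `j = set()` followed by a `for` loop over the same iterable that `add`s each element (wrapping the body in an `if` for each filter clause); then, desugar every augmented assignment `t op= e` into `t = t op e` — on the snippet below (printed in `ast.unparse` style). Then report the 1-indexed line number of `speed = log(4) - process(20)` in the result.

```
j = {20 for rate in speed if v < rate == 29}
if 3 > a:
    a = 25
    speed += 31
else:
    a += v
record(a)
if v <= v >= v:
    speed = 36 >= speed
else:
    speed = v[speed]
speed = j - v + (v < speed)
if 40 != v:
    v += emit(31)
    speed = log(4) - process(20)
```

18

Transformed code:
j = set()
for rate in speed:
    if v < rate == 29:
        j.add(20)
if 3 > a:
    a = 25
    speed = speed + 31
else:
    a = a + v
record(a)
if v <= v >= v:
    speed = 36 >= speed
else:
    speed = v[speed]
speed = j - v + (v < speed)
if 40 != v:
    v = v + emit(31)
    speed = log(4) - process(20)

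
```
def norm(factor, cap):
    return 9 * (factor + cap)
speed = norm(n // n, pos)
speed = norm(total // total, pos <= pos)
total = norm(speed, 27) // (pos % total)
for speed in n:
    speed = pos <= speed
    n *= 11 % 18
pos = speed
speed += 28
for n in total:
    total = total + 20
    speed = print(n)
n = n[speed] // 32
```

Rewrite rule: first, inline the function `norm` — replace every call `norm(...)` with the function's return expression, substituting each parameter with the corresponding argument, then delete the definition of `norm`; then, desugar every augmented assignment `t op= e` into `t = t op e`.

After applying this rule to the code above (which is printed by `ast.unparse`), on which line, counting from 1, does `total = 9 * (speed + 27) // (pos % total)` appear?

3

Transformed code:
speed = 9 * (n // n + pos)
speed = 9 * (total // total + (pos <= pos))
total = 9 * (speed + 27) // (pos % total)
for speed in n:
    speed = pos <= speed
    n = n * (11 % 18)
pos = speed
speed = speed + 28
for n in total:
    total = total + 20
    speed = print(n)
n = n[speed] // 32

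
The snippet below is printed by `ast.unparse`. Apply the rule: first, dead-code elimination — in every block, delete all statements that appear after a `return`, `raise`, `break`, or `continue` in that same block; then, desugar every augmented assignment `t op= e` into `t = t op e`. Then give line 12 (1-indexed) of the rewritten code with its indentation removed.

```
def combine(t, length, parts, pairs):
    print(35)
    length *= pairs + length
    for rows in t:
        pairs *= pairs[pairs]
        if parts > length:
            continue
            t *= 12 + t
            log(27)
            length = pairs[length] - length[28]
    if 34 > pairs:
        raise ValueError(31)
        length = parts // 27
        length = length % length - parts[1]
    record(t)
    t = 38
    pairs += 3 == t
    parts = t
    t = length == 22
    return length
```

pairs = pairs + (3 == t)

Transformed code:
def combine(t, length, parts, pairs):
    print(35)
    length = length * (pairs + length)
    for rows in t:
        pairs = pairs * pairs[pairs]
        if parts > length:
            continue
    if 34 > pairs:
        raise ValueError(31)
    record(t)
    t = 38
    pairs = pairs + (3 == t)
    parts = t
    t = length == 22
    return length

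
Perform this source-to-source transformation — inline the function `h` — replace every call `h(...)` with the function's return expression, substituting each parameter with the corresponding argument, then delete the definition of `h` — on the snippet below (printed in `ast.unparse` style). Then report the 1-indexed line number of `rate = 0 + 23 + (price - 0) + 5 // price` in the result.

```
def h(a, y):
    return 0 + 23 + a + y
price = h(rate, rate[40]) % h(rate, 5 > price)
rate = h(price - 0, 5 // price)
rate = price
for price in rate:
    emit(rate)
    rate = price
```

2

Transformed code:
price = (0 + 23 + rate + rate[40]) % (0 + 23 + rate + (5 > price))
rate = 0 + 23 + (price - 0) + 5 // price
rate = price
for price in rate:
    emit(rate)
    rate = price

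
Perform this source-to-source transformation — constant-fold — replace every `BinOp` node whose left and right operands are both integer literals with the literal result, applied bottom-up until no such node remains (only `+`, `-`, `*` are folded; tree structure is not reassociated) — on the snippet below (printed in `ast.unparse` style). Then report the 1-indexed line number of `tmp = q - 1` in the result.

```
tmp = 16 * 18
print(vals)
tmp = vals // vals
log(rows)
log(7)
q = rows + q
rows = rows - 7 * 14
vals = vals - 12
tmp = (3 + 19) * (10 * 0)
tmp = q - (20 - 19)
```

10

Transformed code:
tmp = 288
print(vals)
tmp = vals // vals
log(rows)
log(7)
q = rows + q
rows = rows - 98
vals = vals - 12
tmp = 0
tmp = q - 1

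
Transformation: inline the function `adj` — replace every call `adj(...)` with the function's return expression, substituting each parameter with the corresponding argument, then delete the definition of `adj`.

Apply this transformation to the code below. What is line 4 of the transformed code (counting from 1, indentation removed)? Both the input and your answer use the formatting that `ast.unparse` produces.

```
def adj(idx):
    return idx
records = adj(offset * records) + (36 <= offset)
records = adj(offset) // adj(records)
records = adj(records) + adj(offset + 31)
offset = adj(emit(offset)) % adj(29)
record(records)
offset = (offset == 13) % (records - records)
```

offset = emit(offset) % 29

Transformed code:
records = offset * records + (36 <= offset)
records = offset // records
records = records + (offset + 31)
offset = emit(offset) % 29
record(records)
offset = (offset == 13) % (records - records)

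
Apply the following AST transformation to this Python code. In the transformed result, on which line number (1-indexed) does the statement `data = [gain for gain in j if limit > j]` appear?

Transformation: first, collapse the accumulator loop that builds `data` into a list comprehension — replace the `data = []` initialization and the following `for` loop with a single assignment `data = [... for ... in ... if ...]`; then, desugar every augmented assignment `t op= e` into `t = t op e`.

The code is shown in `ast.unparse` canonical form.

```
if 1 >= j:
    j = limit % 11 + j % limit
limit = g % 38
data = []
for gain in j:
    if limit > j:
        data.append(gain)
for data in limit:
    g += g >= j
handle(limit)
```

4

Transformed code:
if 1 >= j:
    j = limit % 11 + j % limit
limit = g % 38
data = [gain for gain in j if limit > j]
for data in limit:
    g = g + (g >= j)
handle(limit)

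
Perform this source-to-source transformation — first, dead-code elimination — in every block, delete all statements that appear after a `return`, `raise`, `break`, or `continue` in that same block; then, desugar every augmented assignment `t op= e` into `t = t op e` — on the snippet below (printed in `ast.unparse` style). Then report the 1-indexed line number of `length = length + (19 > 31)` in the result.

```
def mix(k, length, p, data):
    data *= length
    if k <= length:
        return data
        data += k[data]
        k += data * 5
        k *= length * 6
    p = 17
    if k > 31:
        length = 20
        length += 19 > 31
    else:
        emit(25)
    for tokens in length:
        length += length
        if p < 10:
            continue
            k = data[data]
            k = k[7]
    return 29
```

8

Transformed code:
def mix(k, length, p, data):
    data = data * length
    if k <= length:
        return data
    p = 17
    if k > 31:
        length = 20
        length = length + (19 > 31)
    else:
        emit(25)
    for tokens in length:
        length = length + length
        if p < 10:
            continue
    return 29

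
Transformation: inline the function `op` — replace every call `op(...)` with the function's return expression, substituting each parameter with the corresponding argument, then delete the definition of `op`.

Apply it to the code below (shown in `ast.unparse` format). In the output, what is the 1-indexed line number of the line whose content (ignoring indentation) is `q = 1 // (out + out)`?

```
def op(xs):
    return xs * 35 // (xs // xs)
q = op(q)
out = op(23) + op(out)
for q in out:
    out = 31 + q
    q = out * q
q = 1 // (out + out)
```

Transformed code:
q = q * 35 // (q // q)
out = 23 * 35 // (23 // 23) + out * 35 // (out // out)
for q in out:
    out = 31 + q
    q = out * q
q = 1 // (out + out)

6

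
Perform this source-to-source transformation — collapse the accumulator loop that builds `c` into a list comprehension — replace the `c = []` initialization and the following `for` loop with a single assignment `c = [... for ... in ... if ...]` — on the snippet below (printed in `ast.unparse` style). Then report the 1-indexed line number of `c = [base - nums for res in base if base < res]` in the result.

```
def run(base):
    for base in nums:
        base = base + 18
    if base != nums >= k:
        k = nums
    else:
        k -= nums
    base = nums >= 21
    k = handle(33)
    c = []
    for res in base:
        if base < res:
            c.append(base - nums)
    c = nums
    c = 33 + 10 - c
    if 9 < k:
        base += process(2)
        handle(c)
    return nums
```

Transformed code:
def run(base):
    for base in nums:
        base = base + 18
    if base != nums >= k:
        k = nums
    else:
        k -= nums
    base = nums >= 21
    k = handle(33)
    c = [base - nums for res in base if base < res]
    c = nums
    c = 33 + 10 - c
    if 9 < k:
        base += process(2)
        handle(c)
    return nums

10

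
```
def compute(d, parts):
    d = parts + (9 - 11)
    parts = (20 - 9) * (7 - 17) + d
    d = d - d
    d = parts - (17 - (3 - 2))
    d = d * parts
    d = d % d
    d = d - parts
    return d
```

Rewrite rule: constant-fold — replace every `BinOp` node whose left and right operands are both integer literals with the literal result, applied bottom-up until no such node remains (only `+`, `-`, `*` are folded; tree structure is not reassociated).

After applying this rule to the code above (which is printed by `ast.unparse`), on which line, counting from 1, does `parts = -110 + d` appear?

Transformed code:
def compute(d, parts):
    d = parts + -2
    parts = -110 + d
    d = d - d
    d = parts - 16
    d = d * parts
    d = d % d
    d = d - parts
    return d

3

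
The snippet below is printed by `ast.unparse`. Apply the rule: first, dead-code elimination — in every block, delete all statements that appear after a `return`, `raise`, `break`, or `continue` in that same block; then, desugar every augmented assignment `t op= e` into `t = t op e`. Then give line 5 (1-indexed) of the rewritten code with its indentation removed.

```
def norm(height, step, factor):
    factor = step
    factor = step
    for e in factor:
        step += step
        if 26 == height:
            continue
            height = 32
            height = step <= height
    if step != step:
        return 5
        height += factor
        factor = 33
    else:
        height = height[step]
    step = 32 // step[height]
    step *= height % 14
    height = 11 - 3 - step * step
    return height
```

step = step + step

Transformed code:
def norm(height, step, factor):
    factor = step
    factor = step
    for e in factor:
        step = step + step
        if 26 == height:
            continue
    if step != step:
        return 5
    else:
        height = height[step]
    step = 32 // step[height]
    step = step * (height % 14)
    height = 11 - 3 - step * step
    return height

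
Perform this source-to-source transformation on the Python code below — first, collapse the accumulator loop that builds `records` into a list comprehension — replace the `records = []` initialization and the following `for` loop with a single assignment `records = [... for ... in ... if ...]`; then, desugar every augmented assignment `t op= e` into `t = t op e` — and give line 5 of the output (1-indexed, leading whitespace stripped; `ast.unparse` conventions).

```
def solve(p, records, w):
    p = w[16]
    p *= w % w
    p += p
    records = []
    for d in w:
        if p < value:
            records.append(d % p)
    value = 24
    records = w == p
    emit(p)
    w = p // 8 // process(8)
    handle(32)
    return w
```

records = [d % p for d in w if p < value]

Transformed code:
def solve(p, records, w):
    p = w[16]
    p = p * (w % w)
    p = p + p
    records = [d % p for d in w if p < value]
    value = 24
    records = w == p
    emit(p)
    w = p // 8 // process(8)
    handle(32)
    return w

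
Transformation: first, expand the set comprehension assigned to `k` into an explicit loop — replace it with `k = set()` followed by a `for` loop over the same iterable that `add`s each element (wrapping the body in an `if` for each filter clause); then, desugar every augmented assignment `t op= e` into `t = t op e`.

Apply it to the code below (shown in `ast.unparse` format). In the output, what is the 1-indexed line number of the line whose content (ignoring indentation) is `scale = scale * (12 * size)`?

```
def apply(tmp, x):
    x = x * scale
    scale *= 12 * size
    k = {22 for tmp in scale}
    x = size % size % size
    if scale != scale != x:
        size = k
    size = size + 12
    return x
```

3

Transformed code:
def apply(tmp, x):
    x = x * scale
    scale = scale * (12 * size)
    k = set()
    for tmp in scale:
        k.add(22)
    x = size % size % size
    if scale != scale != x:
        size = k
    size = size + 12
    return x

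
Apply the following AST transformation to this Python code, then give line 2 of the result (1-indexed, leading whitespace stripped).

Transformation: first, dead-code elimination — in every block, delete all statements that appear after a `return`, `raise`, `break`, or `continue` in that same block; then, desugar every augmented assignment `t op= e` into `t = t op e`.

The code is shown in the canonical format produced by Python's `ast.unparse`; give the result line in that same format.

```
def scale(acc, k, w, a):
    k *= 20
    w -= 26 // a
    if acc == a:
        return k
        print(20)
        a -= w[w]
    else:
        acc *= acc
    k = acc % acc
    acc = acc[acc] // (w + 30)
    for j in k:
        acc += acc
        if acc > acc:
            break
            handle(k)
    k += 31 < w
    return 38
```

Transformed code:
def scale(acc, k, w, a):
    k = k * 20
    w = w - 26 // a
    if acc == a:
        return k
    else:
        acc = acc * acc
    k = acc % acc
    acc = acc[acc] // (w + 30)
    for j in k:
        acc = acc + acc
        if acc > acc:
            break
    k = k + (31 < w)
    return 38

k = k * 20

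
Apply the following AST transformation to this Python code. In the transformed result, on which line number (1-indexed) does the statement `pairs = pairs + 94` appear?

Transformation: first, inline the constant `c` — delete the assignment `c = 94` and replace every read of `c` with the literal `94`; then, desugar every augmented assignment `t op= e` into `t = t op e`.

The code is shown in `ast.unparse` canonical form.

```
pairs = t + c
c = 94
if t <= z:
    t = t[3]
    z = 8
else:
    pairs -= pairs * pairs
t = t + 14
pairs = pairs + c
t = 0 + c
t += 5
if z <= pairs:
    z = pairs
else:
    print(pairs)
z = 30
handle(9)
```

8

Transformed code:
pairs = t + 94
if t <= z:
    t = t[3]
    z = 8
else:
    pairs = pairs - pairs * pairs
t = t + 14
pairs = pairs + 94
t = 0 + 94
t = t + 5
if z <= pairs:
    z = pairs
else:
    print(pairs)
z = 30
handle(9)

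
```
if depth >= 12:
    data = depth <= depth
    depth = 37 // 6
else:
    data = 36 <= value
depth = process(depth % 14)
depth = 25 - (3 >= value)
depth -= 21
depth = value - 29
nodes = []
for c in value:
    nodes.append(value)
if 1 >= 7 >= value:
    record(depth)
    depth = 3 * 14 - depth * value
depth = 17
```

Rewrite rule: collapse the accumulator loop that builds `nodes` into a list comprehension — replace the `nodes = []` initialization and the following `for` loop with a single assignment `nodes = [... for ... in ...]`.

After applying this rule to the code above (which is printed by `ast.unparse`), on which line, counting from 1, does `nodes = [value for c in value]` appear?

10

Transformed code:
if depth >= 12:
    data = depth <= depth
    depth = 37 // 6
else:
    data = 36 <= value
depth = process(depth % 14)
depth = 25 - (3 >= value)
depth -= 21
depth = value - 29
nodes = [value for c in value]
if 1 >= 7 >= value:
    record(depth)
    depth = 3 * 14 - depth * value
depth = 17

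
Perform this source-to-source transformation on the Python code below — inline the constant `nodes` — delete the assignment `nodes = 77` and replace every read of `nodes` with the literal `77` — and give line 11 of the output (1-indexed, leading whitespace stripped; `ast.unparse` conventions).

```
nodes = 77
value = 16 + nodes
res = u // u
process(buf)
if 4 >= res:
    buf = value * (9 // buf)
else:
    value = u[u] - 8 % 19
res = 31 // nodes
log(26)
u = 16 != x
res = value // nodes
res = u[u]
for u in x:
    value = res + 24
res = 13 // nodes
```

res = value // 77

Transformed code:
value = 16 + 77
res = u // u
process(buf)
if 4 >= res:
    buf = value * (9 // buf)
else:
    value = u[u] - 8 % 19
res = 31 // 77
log(26)
u = 16 != x
res = value // 77
res = u[u]
for u in x:
    value = res + 24
res = 13 // 77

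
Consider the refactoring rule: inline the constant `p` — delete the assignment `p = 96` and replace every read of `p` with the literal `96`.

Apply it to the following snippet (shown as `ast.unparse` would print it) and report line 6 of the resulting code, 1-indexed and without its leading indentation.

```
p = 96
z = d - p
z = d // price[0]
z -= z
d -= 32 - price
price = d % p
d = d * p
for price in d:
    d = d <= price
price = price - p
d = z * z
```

Transformed code:
z = d - 96
z = d // price[0]
z -= z
d -= 32 - price
price = d % 96
d = d * 96
for price in d:
    d = d <= price
price = price - 96
d = z * z

d = d * 96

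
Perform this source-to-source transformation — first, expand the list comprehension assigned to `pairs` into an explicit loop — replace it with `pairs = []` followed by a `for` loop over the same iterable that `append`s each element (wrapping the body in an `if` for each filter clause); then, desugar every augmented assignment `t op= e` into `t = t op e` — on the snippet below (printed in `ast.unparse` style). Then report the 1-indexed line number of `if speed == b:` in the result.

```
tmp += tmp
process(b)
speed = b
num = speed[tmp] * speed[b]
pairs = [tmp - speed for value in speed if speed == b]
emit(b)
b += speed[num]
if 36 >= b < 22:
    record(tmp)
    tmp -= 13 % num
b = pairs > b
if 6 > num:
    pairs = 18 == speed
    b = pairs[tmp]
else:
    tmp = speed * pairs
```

7

Transformed code:
tmp = tmp + tmp
process(b)
speed = b
num = speed[tmp] * speed[b]
pairs = []
for value in speed:
    if speed == b:
        pairs.append(tmp - speed)
emit(b)
b = b + speed[num]
if 36 >= b < 22:
    record(tmp)
    tmp = tmp - 13 % num
b = pairs > b
if 6 > num:
    pairs = 18 == speed
    b = pairs[tmp]
else:
    tmp = speed * pairs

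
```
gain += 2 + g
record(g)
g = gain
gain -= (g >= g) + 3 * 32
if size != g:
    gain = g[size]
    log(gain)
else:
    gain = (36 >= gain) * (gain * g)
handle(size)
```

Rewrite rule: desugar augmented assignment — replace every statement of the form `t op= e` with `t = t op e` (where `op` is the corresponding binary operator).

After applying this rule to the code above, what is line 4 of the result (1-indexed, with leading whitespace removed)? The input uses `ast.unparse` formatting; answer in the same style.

Transformed code:
gain = gain + (2 + g)
record(g)
g = gain
gain = gain - ((g >= g) + 3 * 32)
if size != g:
    gain = g[size]
    log(gain)
else:
    gain = (36 >= gain) * (gain * g)
handle(size)

gain = gain - ((g >= g) + 3 * 32)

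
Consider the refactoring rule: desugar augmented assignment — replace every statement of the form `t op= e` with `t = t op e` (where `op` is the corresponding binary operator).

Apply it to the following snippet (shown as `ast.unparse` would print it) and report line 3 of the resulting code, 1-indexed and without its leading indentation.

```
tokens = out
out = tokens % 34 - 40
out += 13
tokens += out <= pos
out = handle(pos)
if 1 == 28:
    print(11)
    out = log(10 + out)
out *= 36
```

Transformed code:
tokens = out
out = tokens % 34 - 40
out = out + 13
tokens = tokens + (out <= pos)
out = handle(pos)
if 1 == 28:
    print(11)
    out = log(10 + out)
out = out * 36

out = out + 13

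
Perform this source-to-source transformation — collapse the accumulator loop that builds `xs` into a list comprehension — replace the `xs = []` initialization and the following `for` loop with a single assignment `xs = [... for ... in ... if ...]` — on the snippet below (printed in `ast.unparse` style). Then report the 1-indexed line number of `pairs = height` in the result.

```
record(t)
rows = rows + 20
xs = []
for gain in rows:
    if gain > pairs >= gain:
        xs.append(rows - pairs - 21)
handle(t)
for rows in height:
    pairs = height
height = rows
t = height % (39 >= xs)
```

6

Transformed code:
record(t)
rows = rows + 20
xs = [rows - pairs - 21 for gain in rows if gain > pairs >= gain]
handle(t)
for rows in height:
    pairs = height
height = rows
t = height % (39 >= xs)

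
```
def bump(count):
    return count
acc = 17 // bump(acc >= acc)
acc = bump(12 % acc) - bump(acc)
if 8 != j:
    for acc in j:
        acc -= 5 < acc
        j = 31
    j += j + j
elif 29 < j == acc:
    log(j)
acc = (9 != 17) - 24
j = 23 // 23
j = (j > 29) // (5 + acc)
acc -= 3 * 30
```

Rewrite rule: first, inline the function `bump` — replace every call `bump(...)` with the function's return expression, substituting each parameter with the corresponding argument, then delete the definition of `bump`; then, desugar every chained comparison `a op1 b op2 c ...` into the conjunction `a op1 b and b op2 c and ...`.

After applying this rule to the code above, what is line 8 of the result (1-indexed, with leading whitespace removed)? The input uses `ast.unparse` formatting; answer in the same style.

elif 29 < j and j == acc:

Transformed code:
acc = 17 // (acc >= acc)
acc = 12 % acc - acc
if 8 != j:
    for acc in j:
        acc -= 5 < acc
        j = 31
    j += j + j
elif 29 < j and j == acc:
    log(j)
acc = (9 != 17) - 24
j = 23 // 23
j = (j > 29) // (5 + acc)
acc -= 3 * 30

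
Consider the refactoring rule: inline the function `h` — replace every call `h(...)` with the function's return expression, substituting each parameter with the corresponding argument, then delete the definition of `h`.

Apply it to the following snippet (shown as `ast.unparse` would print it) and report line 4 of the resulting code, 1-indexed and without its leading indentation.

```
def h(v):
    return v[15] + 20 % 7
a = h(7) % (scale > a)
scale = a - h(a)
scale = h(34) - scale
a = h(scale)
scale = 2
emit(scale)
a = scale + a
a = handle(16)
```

Transformed code:
a = (7[15] + 20 % 7) % (scale > a)
scale = a - (a[15] + 20 % 7)
scale = 34[15] + 20 % 7 - scale
a = scale[15] + 20 % 7
scale = 2
emit(scale)
a = scale + a
a = handle(16)

a = scale[15] + 20 % 7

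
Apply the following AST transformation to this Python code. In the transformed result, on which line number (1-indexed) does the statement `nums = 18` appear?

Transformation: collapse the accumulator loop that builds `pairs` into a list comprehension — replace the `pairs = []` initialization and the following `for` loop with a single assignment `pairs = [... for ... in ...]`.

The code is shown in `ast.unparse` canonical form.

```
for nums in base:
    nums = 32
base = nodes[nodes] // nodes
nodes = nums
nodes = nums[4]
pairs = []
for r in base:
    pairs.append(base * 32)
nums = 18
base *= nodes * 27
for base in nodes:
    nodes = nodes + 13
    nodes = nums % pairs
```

7

Transformed code:
for nums in base:
    nums = 32
base = nodes[nodes] // nodes
nodes = nums
nodes = nums[4]
pairs = [base * 32 for r in base]
nums = 18
base *= nodes * 27
for base in nodes:
    nodes = nodes + 13
    nodes = nums % pairs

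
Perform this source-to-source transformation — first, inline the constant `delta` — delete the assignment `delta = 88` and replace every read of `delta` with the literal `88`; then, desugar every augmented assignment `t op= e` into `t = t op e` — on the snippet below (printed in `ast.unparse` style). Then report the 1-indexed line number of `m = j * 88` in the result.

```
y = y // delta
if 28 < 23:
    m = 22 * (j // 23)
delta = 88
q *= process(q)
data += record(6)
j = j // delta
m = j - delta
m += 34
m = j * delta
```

9

Transformed code:
y = y // 88
if 28 < 23:
    m = 22 * (j // 23)
q = q * process(q)
data = data + record(6)
j = j // 88
m = j - 88
m = m + 34
m = j * 88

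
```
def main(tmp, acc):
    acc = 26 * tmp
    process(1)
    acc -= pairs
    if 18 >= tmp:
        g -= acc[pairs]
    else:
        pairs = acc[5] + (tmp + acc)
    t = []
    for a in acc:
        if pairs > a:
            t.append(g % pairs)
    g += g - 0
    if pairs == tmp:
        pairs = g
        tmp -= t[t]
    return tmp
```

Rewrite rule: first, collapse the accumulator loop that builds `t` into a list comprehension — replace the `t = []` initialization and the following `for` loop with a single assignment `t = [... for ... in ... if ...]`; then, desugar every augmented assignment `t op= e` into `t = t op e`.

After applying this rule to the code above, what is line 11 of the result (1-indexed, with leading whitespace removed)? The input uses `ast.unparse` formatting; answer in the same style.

if pairs == tmp:

Transformed code:
def main(tmp, acc):
    acc = 26 * tmp
    process(1)
    acc = acc - pairs
    if 18 >= tmp:
        g = g - acc[pairs]
    else:
        pairs = acc[5] + (tmp + acc)
    t = [g % pairs for a in acc if pairs > a]
    g = g + (g - 0)
    if pairs == tmp:
        pairs = g
        tmp = tmp - t[t]
    return tmp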